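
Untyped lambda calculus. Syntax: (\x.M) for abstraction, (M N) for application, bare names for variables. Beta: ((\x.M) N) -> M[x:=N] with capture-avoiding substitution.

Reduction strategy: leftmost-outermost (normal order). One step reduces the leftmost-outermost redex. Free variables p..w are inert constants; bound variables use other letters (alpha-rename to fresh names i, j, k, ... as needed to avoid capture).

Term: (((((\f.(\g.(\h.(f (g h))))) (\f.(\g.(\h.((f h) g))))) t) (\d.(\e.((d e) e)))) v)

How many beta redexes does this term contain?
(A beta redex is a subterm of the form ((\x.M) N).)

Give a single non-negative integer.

Answer: 1

Derivation:
Term: (((((\f.(\g.(\h.(f (g h))))) (\f.(\g.(\h.((f h) g))))) t) (\d.(\e.((d e) e)))) v)
  Redex: ((\f.(\g.(\h.(f (g h))))) (\f.(\g.(\h.((f h) g)))))
Total redexes: 1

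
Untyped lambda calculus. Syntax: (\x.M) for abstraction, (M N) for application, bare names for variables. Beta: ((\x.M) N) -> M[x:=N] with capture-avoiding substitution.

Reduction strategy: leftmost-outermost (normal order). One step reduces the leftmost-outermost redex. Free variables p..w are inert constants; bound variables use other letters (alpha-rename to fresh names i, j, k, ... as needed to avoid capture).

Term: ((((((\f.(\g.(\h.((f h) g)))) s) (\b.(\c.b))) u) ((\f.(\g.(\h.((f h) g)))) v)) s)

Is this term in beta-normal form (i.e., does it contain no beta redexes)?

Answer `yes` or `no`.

Term: ((((((\f.(\g.(\h.((f h) g)))) s) (\b.(\c.b))) u) ((\f.(\g.(\h.((f h) g)))) v)) s)
Found 2 beta redex(es).

Answer: no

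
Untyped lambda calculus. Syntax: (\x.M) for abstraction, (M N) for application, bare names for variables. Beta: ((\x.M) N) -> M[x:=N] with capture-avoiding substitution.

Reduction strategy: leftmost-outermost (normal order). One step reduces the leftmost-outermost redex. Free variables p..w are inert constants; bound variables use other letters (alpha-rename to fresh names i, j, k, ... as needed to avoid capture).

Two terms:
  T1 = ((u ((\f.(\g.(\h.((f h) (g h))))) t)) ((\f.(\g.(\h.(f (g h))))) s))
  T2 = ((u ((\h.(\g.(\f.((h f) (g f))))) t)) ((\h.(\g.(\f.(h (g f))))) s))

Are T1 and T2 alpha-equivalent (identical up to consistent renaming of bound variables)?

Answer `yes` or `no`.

Answer: yes

Derivation:
Term 1: ((u ((\f.(\g.(\h.((f h) (g h))))) t)) ((\f.(\g.(\h.(f (g h))))) s))
Term 2: ((u ((\h.(\g.(\f.((h f) (g f))))) t)) ((\h.(\g.(\f.(h (g f))))) s))
Alpha-equivalence: compare structure up to binder renaming.
Result: True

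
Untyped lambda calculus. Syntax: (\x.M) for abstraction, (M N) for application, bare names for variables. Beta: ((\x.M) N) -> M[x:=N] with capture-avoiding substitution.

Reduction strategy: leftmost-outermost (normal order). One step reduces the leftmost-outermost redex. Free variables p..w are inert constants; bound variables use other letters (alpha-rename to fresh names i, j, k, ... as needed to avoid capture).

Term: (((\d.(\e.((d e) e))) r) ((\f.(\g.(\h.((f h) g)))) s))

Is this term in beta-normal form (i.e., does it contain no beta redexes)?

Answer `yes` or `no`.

Answer: no

Derivation:
Term: (((\d.(\e.((d e) e))) r) ((\f.(\g.(\h.((f h) g)))) s))
Found 2 beta redex(es).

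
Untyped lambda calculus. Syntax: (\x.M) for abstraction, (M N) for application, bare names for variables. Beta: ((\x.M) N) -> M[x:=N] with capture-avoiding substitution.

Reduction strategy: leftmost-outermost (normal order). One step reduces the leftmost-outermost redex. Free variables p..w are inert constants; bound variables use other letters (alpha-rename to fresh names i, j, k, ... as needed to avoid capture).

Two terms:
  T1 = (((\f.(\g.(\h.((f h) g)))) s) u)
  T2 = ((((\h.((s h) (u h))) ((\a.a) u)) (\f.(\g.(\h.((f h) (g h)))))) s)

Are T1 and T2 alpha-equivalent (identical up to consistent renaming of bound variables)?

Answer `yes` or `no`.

Term 1: (((\f.(\g.(\h.((f h) g)))) s) u)
Term 2: ((((\h.((s h) (u h))) ((\a.a) u)) (\f.(\g.(\h.((f h) (g h)))))) s)
Alpha-equivalence: compare structure up to binder renaming.
Result: False

Answer: no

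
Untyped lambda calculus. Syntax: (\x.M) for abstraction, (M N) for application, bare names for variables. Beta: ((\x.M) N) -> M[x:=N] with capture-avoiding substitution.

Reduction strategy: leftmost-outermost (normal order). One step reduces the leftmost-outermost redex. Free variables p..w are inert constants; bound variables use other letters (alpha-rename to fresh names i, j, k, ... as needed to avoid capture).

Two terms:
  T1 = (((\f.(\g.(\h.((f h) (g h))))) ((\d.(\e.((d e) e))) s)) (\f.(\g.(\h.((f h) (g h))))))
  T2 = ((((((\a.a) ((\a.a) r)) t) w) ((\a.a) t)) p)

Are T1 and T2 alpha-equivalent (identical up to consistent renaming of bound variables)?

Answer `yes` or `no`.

Answer: no

Derivation:
Term 1: (((\f.(\g.(\h.((f h) (g h))))) ((\d.(\e.((d e) e))) s)) (\f.(\g.(\h.((f h) (g h))))))
Term 2: ((((((\a.a) ((\a.a) r)) t) w) ((\a.a) t)) p)
Alpha-equivalence: compare structure up to binder renaming.
Result: False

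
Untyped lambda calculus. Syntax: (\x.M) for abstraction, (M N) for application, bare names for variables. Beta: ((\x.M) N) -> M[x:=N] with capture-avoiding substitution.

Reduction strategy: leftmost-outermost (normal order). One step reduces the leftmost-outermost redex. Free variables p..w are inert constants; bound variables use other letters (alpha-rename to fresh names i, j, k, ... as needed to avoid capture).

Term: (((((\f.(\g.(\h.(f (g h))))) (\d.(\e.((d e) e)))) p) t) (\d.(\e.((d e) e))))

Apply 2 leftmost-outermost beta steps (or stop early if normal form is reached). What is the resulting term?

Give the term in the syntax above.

Step 0: (((((\f.(\g.(\h.(f (g h))))) (\d.(\e.((d e) e)))) p) t) (\d.(\e.((d e) e))))
Step 1: ((((\g.(\h.((\d.(\e.((d e) e))) (g h)))) p) t) (\d.(\e.((d e) e))))
Step 2: (((\h.((\d.(\e.((d e) e))) (p h))) t) (\d.(\e.((d e) e))))

Answer: (((\h.((\d.(\e.((d e) e))) (p h))) t) (\d.(\e.((d e) e))))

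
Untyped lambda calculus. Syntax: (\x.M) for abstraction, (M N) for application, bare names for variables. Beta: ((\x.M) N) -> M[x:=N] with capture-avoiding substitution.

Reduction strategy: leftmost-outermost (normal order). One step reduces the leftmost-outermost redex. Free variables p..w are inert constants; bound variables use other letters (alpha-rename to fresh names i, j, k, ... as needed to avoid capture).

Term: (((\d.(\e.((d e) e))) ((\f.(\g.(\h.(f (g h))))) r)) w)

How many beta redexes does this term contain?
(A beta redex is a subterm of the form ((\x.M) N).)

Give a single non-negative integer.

Term: (((\d.(\e.((d e) e))) ((\f.(\g.(\h.(f (g h))))) r)) w)
  Redex: ((\d.(\e.((d e) e))) ((\f.(\g.(\h.(f (g h))))) r))
  Redex: ((\f.(\g.(\h.(f (g h))))) r)
Total redexes: 2

Answer: 2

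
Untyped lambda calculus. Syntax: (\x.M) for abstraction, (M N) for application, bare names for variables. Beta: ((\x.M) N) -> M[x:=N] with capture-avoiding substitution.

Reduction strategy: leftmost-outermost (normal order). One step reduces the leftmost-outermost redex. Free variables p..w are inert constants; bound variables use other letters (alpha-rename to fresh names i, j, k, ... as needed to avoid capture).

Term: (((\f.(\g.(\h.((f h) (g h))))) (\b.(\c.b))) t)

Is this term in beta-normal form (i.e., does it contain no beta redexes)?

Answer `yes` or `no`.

Term: (((\f.(\g.(\h.((f h) (g h))))) (\b.(\c.b))) t)
Found 1 beta redex(es).

Answer: no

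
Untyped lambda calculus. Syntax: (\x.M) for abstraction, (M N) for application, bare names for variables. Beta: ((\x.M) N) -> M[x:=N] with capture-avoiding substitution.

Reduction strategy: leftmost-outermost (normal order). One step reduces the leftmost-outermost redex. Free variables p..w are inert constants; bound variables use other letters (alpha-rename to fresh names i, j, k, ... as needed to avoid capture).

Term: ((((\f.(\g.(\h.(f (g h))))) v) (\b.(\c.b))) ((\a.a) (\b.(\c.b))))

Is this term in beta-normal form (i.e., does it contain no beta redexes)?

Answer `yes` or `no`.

Answer: no

Derivation:
Term: ((((\f.(\g.(\h.(f (g h))))) v) (\b.(\c.b))) ((\a.a) (\b.(\c.b))))
Found 2 beta redex(es).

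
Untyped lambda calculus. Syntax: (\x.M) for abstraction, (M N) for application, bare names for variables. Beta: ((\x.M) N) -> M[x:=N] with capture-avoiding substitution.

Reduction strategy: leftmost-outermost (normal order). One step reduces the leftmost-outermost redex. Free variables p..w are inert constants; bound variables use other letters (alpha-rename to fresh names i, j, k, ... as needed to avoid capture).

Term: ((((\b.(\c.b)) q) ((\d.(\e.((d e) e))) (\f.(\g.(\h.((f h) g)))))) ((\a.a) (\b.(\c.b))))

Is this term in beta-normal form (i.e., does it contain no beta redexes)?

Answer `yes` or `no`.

Term: ((((\b.(\c.b)) q) ((\d.(\e.((d e) e))) (\f.(\g.(\h.((f h) g)))))) ((\a.a) (\b.(\c.b))))
Found 3 beta redex(es).

Answer: no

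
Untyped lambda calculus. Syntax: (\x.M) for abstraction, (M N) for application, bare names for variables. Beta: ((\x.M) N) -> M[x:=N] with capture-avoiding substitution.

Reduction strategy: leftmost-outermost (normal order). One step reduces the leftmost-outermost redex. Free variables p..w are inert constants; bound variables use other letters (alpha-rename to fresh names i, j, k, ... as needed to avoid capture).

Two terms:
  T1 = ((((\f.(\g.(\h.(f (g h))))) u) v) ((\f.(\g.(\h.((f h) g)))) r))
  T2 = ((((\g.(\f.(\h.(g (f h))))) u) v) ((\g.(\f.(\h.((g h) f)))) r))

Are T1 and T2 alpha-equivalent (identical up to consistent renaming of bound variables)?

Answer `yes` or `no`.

Term 1: ((((\f.(\g.(\h.(f (g h))))) u) v) ((\f.(\g.(\h.((f h) g)))) r))
Term 2: ((((\g.(\f.(\h.(g (f h))))) u) v) ((\g.(\f.(\h.((g h) f)))) r))
Alpha-equivalence: compare structure up to binder renaming.
Result: True

Answer: yes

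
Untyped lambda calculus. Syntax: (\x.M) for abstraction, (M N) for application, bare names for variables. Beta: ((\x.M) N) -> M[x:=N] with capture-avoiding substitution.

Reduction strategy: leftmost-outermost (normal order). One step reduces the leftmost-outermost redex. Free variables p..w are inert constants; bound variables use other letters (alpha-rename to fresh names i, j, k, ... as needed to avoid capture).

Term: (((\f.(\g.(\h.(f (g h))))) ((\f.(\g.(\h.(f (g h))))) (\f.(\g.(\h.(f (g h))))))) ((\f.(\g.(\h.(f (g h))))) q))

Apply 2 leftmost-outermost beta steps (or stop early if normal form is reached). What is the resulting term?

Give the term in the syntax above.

Answer: (\h.(((\f.(\g.(\h.(f (g h))))) (\f.(\g.(\h.(f (g h)))))) (((\f.(\g.(\h.(f (g h))))) q) h)))

Derivation:
Step 0: (((\f.(\g.(\h.(f (g h))))) ((\f.(\g.(\h.(f (g h))))) (\f.(\g.(\h.(f (g h))))))) ((\f.(\g.(\h.(f (g h))))) q))
Step 1: ((\g.(\h.(((\f.(\g.(\h.(f (g h))))) (\f.(\g.(\h.(f (g h)))))) (g h)))) ((\f.(\g.(\h.(f (g h))))) q))
Step 2: (\h.(((\f.(\g.(\h.(f (g h))))) (\f.(\g.(\h.(f (g h)))))) (((\f.(\g.(\h.(f (g h))))) q) h)))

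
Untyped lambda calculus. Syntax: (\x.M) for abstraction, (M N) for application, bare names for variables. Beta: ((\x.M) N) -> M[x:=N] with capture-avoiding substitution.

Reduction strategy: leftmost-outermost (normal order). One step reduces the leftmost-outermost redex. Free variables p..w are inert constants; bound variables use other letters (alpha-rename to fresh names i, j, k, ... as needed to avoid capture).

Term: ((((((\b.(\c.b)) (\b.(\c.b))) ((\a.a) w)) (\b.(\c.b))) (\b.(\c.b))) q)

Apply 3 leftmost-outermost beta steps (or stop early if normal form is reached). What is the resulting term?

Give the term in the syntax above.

Step 0: ((((((\b.(\c.b)) (\b.(\c.b))) ((\a.a) w)) (\b.(\c.b))) (\b.(\c.b))) q)
Step 1: (((((\c.(\b.(\c.b))) ((\a.a) w)) (\b.(\c.b))) (\b.(\c.b))) q)
Step 2: ((((\b.(\c.b)) (\b.(\c.b))) (\b.(\c.b))) q)
Step 3: (((\c.(\b.(\c.b))) (\b.(\c.b))) q)

Answer: (((\c.(\b.(\c.b))) (\b.(\c.b))) q)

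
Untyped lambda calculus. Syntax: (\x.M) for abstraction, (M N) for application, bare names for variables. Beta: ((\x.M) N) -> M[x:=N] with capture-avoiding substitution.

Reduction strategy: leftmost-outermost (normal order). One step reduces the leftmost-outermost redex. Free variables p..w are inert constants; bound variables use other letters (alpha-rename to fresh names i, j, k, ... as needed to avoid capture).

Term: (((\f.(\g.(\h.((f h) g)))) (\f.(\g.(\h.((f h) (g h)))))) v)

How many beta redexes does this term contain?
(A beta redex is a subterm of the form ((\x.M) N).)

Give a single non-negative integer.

Term: (((\f.(\g.(\h.((f h) g)))) (\f.(\g.(\h.((f h) (g h)))))) v)
  Redex: ((\f.(\g.(\h.((f h) g)))) (\f.(\g.(\h.((f h) (g h))))))
Total redexes: 1

Answer: 1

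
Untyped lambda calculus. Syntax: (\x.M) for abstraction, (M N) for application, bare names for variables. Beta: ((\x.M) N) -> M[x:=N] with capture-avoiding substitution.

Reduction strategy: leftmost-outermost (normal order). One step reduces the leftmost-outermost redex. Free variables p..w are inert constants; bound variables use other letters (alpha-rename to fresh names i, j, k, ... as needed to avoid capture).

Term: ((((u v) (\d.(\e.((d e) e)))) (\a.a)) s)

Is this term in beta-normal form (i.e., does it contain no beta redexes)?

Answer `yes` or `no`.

Answer: yes

Derivation:
Term: ((((u v) (\d.(\e.((d e) e)))) (\a.a)) s)
No beta redexes found.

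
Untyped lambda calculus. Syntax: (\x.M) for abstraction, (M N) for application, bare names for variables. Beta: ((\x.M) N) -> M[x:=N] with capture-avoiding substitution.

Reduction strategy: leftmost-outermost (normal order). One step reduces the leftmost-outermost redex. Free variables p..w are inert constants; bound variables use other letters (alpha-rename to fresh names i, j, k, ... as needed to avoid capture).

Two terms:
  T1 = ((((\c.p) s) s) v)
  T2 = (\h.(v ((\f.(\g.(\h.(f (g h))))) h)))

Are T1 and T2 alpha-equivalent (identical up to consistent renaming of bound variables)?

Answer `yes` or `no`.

Term 1: ((((\c.p) s) s) v)
Term 2: (\h.(v ((\f.(\g.(\h.(f (g h))))) h)))
Alpha-equivalence: compare structure up to binder renaming.
Result: False

Answer: no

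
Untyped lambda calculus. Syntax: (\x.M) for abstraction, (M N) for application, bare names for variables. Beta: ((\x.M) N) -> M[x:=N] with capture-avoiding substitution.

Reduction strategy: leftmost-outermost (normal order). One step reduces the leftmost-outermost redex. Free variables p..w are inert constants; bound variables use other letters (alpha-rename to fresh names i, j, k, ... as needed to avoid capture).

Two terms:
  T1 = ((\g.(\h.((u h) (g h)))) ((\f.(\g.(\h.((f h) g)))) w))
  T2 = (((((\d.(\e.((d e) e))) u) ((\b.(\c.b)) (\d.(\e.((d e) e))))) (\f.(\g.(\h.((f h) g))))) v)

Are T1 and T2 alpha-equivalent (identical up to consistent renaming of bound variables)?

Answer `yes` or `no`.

Answer: no

Derivation:
Term 1: ((\g.(\h.((u h) (g h)))) ((\f.(\g.(\h.((f h) g)))) w))
Term 2: (((((\d.(\e.((d e) e))) u) ((\b.(\c.b)) (\d.(\e.((d e) e))))) (\f.(\g.(\h.((f h) g))))) v)
Alpha-equivalence: compare structure up to binder renaming.
Result: False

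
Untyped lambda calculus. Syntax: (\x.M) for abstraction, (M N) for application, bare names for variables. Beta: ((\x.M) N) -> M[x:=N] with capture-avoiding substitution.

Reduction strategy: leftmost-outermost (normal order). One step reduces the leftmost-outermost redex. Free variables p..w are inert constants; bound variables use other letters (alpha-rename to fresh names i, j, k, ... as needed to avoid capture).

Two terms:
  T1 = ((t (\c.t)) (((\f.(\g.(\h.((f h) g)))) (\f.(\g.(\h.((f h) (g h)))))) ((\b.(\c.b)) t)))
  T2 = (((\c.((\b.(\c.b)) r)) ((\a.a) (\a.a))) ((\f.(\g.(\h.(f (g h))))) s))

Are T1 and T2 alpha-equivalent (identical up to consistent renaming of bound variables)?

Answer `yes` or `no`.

Term 1: ((t (\c.t)) (((\f.(\g.(\h.((f h) g)))) (\f.(\g.(\h.((f h) (g h)))))) ((\b.(\c.b)) t)))
Term 2: (((\c.((\b.(\c.b)) r)) ((\a.a) (\a.a))) ((\f.(\g.(\h.(f (g h))))) s))
Alpha-equivalence: compare structure up to binder renaming.
Result: False

Answer: no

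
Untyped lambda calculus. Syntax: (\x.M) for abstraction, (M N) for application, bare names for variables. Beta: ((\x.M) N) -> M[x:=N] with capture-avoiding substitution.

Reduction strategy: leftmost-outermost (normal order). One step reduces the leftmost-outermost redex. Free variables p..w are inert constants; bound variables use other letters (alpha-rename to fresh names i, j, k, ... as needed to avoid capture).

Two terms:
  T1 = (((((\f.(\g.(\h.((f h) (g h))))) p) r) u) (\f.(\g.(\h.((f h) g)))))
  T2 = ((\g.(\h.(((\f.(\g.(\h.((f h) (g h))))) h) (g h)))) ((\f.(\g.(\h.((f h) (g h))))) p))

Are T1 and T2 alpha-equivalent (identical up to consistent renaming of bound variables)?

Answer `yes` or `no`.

Term 1: (((((\f.(\g.(\h.((f h) (g h))))) p) r) u) (\f.(\g.(\h.((f h) g)))))
Term 2: ((\g.(\h.(((\f.(\g.(\h.((f h) (g h))))) h) (g h)))) ((\f.(\g.(\h.((f h) (g h))))) p))
Alpha-equivalence: compare structure up to binder renaming.
Result: False

Answer: no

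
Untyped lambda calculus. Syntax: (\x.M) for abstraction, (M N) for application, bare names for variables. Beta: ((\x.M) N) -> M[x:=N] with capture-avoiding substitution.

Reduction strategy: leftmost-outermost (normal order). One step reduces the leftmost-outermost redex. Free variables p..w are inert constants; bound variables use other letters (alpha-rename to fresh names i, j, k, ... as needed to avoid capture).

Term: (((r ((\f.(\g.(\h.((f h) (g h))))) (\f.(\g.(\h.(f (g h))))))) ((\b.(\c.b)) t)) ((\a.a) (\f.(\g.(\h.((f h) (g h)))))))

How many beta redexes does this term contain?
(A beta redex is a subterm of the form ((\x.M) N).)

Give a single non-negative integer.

Answer: 3

Derivation:
Term: (((r ((\f.(\g.(\h.((f h) (g h))))) (\f.(\g.(\h.(f (g h))))))) ((\b.(\c.b)) t)) ((\a.a) (\f.(\g.(\h.((f h) (g h)))))))
  Redex: ((\f.(\g.(\h.((f h) (g h))))) (\f.(\g.(\h.(f (g h))))))
  Redex: ((\b.(\c.b)) t)
  Redex: ((\a.a) (\f.(\g.(\h.((f h) (g h))))))
Total redexes: 3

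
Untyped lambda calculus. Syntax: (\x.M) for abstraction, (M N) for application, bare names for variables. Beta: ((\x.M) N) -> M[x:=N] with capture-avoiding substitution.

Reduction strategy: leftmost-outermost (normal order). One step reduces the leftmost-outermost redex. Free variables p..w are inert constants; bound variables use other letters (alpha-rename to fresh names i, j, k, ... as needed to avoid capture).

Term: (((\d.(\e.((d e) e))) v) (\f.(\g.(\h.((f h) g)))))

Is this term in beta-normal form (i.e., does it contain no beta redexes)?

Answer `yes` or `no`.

Answer: no

Derivation:
Term: (((\d.(\e.((d e) e))) v) (\f.(\g.(\h.((f h) g)))))
Found 1 beta redex(es).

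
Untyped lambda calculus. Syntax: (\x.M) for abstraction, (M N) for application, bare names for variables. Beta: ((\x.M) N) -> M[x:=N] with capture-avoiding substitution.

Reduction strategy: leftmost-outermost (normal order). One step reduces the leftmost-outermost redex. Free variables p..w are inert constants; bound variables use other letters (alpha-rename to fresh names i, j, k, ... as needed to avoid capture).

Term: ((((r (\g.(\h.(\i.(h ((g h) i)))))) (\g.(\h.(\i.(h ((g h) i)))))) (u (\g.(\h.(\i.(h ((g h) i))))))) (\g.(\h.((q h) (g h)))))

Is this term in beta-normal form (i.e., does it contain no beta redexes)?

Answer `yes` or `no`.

Answer: yes

Derivation:
Term: ((((r (\g.(\h.(\i.(h ((g h) i)))))) (\g.(\h.(\i.(h ((g h) i)))))) (u (\g.(\h.(\i.(h ((g h) i))))))) (\g.(\h.((q h) (g h)))))
No beta redexes found.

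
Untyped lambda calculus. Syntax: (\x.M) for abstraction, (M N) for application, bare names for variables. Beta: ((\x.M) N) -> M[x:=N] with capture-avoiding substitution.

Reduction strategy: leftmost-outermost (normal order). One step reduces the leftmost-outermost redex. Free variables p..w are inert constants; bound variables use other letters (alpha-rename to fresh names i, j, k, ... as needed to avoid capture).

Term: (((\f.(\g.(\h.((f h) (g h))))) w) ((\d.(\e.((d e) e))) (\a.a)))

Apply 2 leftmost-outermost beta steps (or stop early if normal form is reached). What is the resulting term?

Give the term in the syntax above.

Answer: (\h.((w h) (((\d.(\e.((d e) e))) (\a.a)) h)))

Derivation:
Step 0: (((\f.(\g.(\h.((f h) (g h))))) w) ((\d.(\e.((d e) e))) (\a.a)))
Step 1: ((\g.(\h.((w h) (g h)))) ((\d.(\e.((d e) e))) (\a.a)))
Step 2: (\h.((w h) (((\d.(\e.((d e) e))) (\a.a)) h)))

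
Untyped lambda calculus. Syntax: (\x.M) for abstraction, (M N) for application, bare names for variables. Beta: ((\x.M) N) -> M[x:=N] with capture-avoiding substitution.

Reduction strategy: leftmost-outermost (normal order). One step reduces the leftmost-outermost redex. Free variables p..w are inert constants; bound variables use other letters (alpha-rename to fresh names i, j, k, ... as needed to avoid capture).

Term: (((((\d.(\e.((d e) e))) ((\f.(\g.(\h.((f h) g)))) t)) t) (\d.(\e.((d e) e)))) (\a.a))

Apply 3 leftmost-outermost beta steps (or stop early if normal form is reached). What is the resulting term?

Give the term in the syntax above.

Step 0: (((((\d.(\e.((d e) e))) ((\f.(\g.(\h.((f h) g)))) t)) t) (\d.(\e.((d e) e)))) (\a.a))
Step 1: ((((\e.((((\f.(\g.(\h.((f h) g)))) t) e) e)) t) (\d.(\e.((d e) e)))) (\a.a))
Step 2: ((((((\f.(\g.(\h.((f h) g)))) t) t) t) (\d.(\e.((d e) e)))) (\a.a))
Step 3: (((((\g.(\h.((t h) g))) t) t) (\d.(\e.((d e) e)))) (\a.a))

Answer: (((((\g.(\h.((t h) g))) t) t) (\d.(\e.((d e) e)))) (\a.a))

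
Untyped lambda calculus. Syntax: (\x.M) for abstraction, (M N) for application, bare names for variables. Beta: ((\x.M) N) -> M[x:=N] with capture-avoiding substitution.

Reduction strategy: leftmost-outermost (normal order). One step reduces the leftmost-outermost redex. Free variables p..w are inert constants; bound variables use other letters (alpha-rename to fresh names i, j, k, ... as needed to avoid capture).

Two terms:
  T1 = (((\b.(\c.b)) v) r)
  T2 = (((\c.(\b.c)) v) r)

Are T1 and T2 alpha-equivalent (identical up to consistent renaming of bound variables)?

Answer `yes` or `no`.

Answer: yes

Derivation:
Term 1: (((\b.(\c.b)) v) r)
Term 2: (((\c.(\b.c)) v) r)
Alpha-equivalence: compare structure up to binder renaming.
Result: True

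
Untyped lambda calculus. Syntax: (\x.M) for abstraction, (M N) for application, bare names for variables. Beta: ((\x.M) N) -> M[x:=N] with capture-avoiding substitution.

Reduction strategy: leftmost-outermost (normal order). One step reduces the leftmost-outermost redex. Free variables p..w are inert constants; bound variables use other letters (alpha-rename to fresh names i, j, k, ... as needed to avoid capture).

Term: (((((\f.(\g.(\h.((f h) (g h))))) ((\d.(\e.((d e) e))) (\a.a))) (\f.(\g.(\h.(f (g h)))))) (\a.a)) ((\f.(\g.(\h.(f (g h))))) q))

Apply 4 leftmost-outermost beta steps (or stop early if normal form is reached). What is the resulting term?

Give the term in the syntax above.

Answer: ((((\e.(((\a.a) e) e)) (\a.a)) ((\f.(\g.(\h.(f (g h))))) (\a.a))) ((\f.(\g.(\h.(f (g h))))) q))

Derivation:
Step 0: (((((\f.(\g.(\h.((f h) (g h))))) ((\d.(\e.((d e) e))) (\a.a))) (\f.(\g.(\h.(f (g h)))))) (\a.a)) ((\f.(\g.(\h.(f (g h))))) q))
Step 1: ((((\g.(\h.((((\d.(\e.((d e) e))) (\a.a)) h) (g h)))) (\f.(\g.(\h.(f (g h)))))) (\a.a)) ((\f.(\g.(\h.(f (g h))))) q))
Step 2: (((\h.((((\d.(\e.((d e) e))) (\a.a)) h) ((\f.(\g.(\h.(f (g h))))) h))) (\a.a)) ((\f.(\g.(\h.(f (g h))))) q))
Step 3: (((((\d.(\e.((d e) e))) (\a.a)) (\a.a)) ((\f.(\g.(\h.(f (g h))))) (\a.a))) ((\f.(\g.(\h.(f (g h))))) q))
Step 4: ((((\e.(((\a.a) e) e)) (\a.a)) ((\f.(\g.(\h.(f (g h))))) (\a.a))) ((\f.(\g.(\h.(f (g h))))) q))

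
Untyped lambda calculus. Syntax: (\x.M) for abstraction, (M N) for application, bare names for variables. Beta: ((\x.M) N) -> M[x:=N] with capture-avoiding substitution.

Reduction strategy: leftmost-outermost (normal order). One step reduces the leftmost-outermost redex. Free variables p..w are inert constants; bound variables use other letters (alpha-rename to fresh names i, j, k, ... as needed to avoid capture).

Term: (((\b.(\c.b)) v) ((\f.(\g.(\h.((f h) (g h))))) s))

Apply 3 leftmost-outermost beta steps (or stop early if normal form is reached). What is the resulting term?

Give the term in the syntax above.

Answer: v

Derivation:
Step 0: (((\b.(\c.b)) v) ((\f.(\g.(\h.((f h) (g h))))) s))
Step 1: ((\c.v) ((\f.(\g.(\h.((f h) (g h))))) s))
Step 2: v
Step 3: (normal form reached)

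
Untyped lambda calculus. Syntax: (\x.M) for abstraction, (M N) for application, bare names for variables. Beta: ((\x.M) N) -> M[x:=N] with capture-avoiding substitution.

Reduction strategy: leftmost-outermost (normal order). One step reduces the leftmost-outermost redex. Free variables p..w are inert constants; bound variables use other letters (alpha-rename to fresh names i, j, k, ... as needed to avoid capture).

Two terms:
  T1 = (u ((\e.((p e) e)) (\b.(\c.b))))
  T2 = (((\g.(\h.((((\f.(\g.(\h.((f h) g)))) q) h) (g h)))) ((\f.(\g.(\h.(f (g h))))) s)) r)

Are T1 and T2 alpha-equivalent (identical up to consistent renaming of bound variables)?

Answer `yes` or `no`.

Answer: no

Derivation:
Term 1: (u ((\e.((p e) e)) (\b.(\c.b))))
Term 2: (((\g.(\h.((((\f.(\g.(\h.((f h) g)))) q) h) (g h)))) ((\f.(\g.(\h.(f (g h))))) s)) r)
Alpha-equivalence: compare structure up to binder renaming.
Result: False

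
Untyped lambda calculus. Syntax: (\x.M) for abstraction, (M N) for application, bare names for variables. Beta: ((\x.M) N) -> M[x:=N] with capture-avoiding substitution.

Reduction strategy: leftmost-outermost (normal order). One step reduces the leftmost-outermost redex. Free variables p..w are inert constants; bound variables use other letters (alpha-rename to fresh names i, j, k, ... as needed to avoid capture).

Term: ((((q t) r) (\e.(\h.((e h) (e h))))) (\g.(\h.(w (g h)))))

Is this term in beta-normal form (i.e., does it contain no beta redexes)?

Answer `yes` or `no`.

Term: ((((q t) r) (\e.(\h.((e h) (e h))))) (\g.(\h.(w (g h)))))
No beta redexes found.

Answer: yes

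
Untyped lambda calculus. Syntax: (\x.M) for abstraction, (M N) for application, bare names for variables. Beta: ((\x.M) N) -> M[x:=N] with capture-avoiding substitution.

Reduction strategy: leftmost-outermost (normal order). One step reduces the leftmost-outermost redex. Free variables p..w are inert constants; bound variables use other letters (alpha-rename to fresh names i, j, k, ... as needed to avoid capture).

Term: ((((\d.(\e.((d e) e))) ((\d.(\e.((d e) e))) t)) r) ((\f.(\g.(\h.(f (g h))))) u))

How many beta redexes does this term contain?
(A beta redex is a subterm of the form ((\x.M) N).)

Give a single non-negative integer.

Term: ((((\d.(\e.((d e) e))) ((\d.(\e.((d e) e))) t)) r) ((\f.(\g.(\h.(f (g h))))) u))
  Redex: ((\d.(\e.((d e) e))) ((\d.(\e.((d e) e))) t))
  Redex: ((\d.(\e.((d e) e))) t)
  Redex: ((\f.(\g.(\h.(f (g h))))) u)
Total redexes: 3

Answer: 3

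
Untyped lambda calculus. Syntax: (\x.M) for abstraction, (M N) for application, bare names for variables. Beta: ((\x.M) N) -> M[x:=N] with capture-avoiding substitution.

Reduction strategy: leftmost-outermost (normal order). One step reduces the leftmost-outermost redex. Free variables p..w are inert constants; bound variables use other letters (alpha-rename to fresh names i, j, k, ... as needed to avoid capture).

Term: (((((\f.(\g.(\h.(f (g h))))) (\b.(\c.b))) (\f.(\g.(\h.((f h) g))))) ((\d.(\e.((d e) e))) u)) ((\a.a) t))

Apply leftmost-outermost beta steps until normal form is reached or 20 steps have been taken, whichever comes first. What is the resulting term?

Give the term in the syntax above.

Answer: (\g.(\h.(((u h) h) g)))

Derivation:
Step 0: (((((\f.(\g.(\h.(f (g h))))) (\b.(\c.b))) (\f.(\g.(\h.((f h) g))))) ((\d.(\e.((d e) e))) u)) ((\a.a) t))
Step 1: ((((\g.(\h.((\b.(\c.b)) (g h)))) (\f.(\g.(\h.((f h) g))))) ((\d.(\e.((d e) e))) u)) ((\a.a) t))
Step 2: (((\h.((\b.(\c.b)) ((\f.(\g.(\h.((f h) g)))) h))) ((\d.(\e.((d e) e))) u)) ((\a.a) t))
Step 3: (((\b.(\c.b)) ((\f.(\g.(\h.((f h) g)))) ((\d.(\e.((d e) e))) u))) ((\a.a) t))
Step 4: ((\c.((\f.(\g.(\h.((f h) g)))) ((\d.(\e.((d e) e))) u))) ((\a.a) t))
Step 5: ((\f.(\g.(\h.((f h) g)))) ((\d.(\e.((d e) e))) u))
Step 6: (\g.(\h.((((\d.(\e.((d e) e))) u) h) g)))
Step 7: (\g.(\h.(((\e.((u e) e)) h) g)))
Step 8: (\g.(\h.(((u h) h) g)))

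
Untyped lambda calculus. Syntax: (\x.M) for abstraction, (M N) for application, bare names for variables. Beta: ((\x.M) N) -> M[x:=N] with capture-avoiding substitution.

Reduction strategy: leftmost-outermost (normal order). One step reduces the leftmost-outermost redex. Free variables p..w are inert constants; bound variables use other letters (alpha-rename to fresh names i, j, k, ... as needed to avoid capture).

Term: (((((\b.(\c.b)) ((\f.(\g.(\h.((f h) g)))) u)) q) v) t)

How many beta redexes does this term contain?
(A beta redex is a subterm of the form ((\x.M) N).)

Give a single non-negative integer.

Term: (((((\b.(\c.b)) ((\f.(\g.(\h.((f h) g)))) u)) q) v) t)
  Redex: ((\b.(\c.b)) ((\f.(\g.(\h.((f h) g)))) u))
  Redex: ((\f.(\g.(\h.((f h) g)))) u)
Total redexes: 2

Answer: 2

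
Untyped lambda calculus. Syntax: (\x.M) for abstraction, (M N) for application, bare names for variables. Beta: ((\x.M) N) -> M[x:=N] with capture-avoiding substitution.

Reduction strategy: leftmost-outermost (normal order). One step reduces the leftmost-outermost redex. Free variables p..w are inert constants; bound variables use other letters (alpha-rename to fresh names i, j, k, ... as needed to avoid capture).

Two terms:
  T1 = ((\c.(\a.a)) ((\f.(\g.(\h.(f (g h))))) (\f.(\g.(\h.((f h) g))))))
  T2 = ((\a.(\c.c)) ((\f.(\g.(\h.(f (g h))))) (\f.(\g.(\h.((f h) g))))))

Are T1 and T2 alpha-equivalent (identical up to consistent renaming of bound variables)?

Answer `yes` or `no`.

Answer: yes

Derivation:
Term 1: ((\c.(\a.a)) ((\f.(\g.(\h.(f (g h))))) (\f.(\g.(\h.((f h) g))))))
Term 2: ((\a.(\c.c)) ((\f.(\g.(\h.(f (g h))))) (\f.(\g.(\h.((f h) g))))))
Alpha-equivalence: compare structure up to binder renaming.
Result: True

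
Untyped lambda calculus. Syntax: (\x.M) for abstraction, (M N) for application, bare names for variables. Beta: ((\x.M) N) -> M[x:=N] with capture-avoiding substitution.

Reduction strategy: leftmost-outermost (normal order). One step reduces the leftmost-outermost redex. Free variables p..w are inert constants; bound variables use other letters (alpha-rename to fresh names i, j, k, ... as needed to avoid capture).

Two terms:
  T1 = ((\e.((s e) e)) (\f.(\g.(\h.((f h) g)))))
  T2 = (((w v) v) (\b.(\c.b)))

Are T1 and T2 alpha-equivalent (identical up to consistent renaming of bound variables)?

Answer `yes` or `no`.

Term 1: ((\e.((s e) e)) (\f.(\g.(\h.((f h) g)))))
Term 2: (((w v) v) (\b.(\c.b)))
Alpha-equivalence: compare structure up to binder renaming.
Result: False

Answer: no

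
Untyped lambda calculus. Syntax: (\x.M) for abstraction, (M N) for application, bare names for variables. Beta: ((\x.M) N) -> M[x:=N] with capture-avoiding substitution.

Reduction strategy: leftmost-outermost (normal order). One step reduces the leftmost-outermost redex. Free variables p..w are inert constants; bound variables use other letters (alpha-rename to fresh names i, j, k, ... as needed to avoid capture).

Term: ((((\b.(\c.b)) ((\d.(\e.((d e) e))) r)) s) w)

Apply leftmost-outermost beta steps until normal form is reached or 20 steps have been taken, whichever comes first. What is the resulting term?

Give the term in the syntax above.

Step 0: ((((\b.(\c.b)) ((\d.(\e.((d e) e))) r)) s) w)
Step 1: (((\c.((\d.(\e.((d e) e))) r)) s) w)
Step 2: (((\d.(\e.((d e) e))) r) w)
Step 3: ((\e.((r e) e)) w)
Step 4: ((r w) w)

Answer: ((r w) w)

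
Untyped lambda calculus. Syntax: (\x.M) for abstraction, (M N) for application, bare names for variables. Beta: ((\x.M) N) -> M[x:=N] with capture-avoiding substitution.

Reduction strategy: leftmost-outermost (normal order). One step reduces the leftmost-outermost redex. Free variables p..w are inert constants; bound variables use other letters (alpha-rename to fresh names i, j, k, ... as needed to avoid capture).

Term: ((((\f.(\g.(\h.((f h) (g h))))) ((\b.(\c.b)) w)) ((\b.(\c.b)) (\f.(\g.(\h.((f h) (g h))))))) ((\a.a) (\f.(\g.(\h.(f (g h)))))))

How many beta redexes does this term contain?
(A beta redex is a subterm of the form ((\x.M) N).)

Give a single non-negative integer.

Term: ((((\f.(\g.(\h.((f h) (g h))))) ((\b.(\c.b)) w)) ((\b.(\c.b)) (\f.(\g.(\h.((f h) (g h))))))) ((\a.a) (\f.(\g.(\h.(f (g h)))))))
  Redex: ((\f.(\g.(\h.((f h) (g h))))) ((\b.(\c.b)) w))
  Redex: ((\b.(\c.b)) w)
  Redex: ((\b.(\c.b)) (\f.(\g.(\h.((f h) (g h))))))
  Redex: ((\a.a) (\f.(\g.(\h.(f (g h))))))
Total redexes: 4

Answer: 4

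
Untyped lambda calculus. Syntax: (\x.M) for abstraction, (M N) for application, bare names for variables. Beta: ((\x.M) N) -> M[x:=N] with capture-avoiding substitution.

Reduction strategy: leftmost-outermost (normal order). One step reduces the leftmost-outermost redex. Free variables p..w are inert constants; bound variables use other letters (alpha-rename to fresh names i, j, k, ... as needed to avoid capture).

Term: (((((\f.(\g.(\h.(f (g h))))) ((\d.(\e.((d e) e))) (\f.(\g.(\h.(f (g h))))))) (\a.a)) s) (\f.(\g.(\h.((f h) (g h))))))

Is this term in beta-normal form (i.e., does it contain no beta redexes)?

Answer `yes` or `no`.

Answer: no

Derivation:
Term: (((((\f.(\g.(\h.(f (g h))))) ((\d.(\e.((d e) e))) (\f.(\g.(\h.(f (g h))))))) (\a.a)) s) (\f.(\g.(\h.((f h) (g h))))))
Found 2 beta redex(es).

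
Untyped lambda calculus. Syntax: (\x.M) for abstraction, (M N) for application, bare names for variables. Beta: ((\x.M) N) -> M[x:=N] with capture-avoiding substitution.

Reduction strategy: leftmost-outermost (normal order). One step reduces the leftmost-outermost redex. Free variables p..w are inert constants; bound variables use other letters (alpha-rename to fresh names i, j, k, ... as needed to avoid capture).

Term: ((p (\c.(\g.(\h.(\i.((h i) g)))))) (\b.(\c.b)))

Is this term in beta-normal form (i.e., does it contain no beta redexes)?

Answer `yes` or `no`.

Term: ((p (\c.(\g.(\h.(\i.((h i) g)))))) (\b.(\c.b)))
No beta redexes found.

Answer: yes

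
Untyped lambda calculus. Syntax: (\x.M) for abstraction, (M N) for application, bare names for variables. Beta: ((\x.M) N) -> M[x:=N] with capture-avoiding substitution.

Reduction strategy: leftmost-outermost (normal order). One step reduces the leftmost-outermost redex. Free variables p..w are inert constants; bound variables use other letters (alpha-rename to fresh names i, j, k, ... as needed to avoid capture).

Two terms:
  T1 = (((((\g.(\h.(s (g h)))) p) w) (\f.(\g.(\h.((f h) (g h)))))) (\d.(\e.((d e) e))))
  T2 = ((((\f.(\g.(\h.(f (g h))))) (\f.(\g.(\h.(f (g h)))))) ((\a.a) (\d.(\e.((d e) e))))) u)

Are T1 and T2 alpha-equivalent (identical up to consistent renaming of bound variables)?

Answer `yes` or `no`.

Answer: no

Derivation:
Term 1: (((((\g.(\h.(s (g h)))) p) w) (\f.(\g.(\h.((f h) (g h)))))) (\d.(\e.((d e) e))))
Term 2: ((((\f.(\g.(\h.(f (g h))))) (\f.(\g.(\h.(f (g h)))))) ((\a.a) (\d.(\e.((d e) e))))) u)
Alpha-equivalence: compare structure up to binder renaming.
Result: False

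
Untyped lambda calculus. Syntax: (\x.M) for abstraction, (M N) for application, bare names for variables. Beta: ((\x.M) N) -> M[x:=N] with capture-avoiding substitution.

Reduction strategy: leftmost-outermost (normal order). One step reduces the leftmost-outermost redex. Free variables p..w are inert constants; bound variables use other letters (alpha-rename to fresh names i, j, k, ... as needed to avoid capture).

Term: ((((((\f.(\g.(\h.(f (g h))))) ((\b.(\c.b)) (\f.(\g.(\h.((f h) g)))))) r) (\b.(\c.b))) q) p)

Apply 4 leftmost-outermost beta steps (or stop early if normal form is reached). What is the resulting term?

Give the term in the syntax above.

Step 0: ((((((\f.(\g.(\h.(f (g h))))) ((\b.(\c.b)) (\f.(\g.(\h.((f h) g)))))) r) (\b.(\c.b))) q) p)
Step 1: (((((\g.(\h.(((\b.(\c.b)) (\f.(\g.(\h.((f h) g))))) (g h)))) r) (\b.(\c.b))) q) p)
Step 2: ((((\h.(((\b.(\c.b)) (\f.(\g.(\h.((f h) g))))) (r h))) (\b.(\c.b))) q) p)
Step 3: (((((\b.(\c.b)) (\f.(\g.(\h.((f h) g))))) (r (\b.(\c.b)))) q) p)
Step 4: ((((\c.(\f.(\g.(\h.((f h) g))))) (r (\b.(\c.b)))) q) p)

Answer: ((((\c.(\f.(\g.(\h.((f h) g))))) (r (\b.(\c.b)))) q) p)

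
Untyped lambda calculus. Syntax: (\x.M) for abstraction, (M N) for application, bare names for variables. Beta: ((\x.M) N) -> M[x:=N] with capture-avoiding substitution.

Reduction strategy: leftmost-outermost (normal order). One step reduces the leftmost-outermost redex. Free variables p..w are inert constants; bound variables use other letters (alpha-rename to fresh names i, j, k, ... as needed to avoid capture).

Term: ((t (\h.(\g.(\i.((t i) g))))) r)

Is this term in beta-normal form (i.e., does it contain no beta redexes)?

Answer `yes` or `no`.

Term: ((t (\h.(\g.(\i.((t i) g))))) r)
No beta redexes found.

Answer: yes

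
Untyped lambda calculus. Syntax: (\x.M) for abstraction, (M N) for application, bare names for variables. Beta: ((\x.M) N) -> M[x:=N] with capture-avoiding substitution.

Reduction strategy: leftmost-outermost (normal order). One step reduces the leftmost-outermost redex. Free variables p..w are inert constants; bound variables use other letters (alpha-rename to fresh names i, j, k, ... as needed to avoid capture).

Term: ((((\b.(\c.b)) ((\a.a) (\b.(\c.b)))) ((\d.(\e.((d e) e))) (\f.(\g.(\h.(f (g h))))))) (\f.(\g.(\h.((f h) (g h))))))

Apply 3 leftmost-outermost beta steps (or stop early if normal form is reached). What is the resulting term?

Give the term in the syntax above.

Step 0: ((((\b.(\c.b)) ((\a.a) (\b.(\c.b)))) ((\d.(\e.((d e) e))) (\f.(\g.(\h.(f (g h))))))) (\f.(\g.(\h.((f h) (g h))))))
Step 1: (((\c.((\a.a) (\b.(\c.b)))) ((\d.(\e.((d e) e))) (\f.(\g.(\h.(f (g h))))))) (\f.(\g.(\h.((f h) (g h))))))
Step 2: (((\a.a) (\b.(\c.b))) (\f.(\g.(\h.((f h) (g h))))))
Step 3: ((\b.(\c.b)) (\f.(\g.(\h.((f h) (g h))))))

Answer: ((\b.(\c.b)) (\f.(\g.(\h.((f h) (g h))))))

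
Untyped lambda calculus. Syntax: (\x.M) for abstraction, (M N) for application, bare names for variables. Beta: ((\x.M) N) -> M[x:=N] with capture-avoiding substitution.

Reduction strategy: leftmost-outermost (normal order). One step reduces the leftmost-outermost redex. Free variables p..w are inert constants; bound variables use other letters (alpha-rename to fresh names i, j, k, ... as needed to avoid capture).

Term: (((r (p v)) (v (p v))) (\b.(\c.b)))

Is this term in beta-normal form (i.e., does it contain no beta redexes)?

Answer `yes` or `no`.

Answer: yes

Derivation:
Term: (((r (p v)) (v (p v))) (\b.(\c.b)))
No beta redexes found.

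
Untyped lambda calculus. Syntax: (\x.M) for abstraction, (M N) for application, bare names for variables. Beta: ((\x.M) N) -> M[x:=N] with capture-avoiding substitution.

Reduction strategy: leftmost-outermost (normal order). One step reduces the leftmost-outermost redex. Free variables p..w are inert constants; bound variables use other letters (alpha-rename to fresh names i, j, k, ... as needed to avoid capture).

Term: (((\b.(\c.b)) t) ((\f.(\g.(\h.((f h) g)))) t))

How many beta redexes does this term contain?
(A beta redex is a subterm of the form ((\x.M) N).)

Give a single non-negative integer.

Term: (((\b.(\c.b)) t) ((\f.(\g.(\h.((f h) g)))) t))
  Redex: ((\b.(\c.b)) t)
  Redex: ((\f.(\g.(\h.((f h) g)))) t)
Total redexes: 2

Answer: 2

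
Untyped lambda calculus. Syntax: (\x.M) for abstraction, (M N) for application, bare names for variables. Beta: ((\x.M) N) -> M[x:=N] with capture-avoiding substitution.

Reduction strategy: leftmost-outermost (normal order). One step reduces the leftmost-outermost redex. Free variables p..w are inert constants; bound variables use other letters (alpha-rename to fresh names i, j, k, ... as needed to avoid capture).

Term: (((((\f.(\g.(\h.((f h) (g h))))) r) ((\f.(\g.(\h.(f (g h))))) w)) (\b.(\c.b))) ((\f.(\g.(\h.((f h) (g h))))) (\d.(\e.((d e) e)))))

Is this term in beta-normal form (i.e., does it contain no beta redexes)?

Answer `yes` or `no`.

Answer: no

Derivation:
Term: (((((\f.(\g.(\h.((f h) (g h))))) r) ((\f.(\g.(\h.(f (g h))))) w)) (\b.(\c.b))) ((\f.(\g.(\h.((f h) (g h))))) (\d.(\e.((d e) e)))))
Found 3 beta redex(es).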